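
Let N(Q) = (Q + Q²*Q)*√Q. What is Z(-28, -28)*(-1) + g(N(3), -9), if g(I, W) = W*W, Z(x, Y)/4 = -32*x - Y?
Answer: -3615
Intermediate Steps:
Z(x, Y) = -128*x - 4*Y (Z(x, Y) = 4*(-32*x - Y) = 4*(-Y - 32*x) = -128*x - 4*Y)
N(Q) = √Q*(Q + Q³) (N(Q) = (Q + Q³)*√Q = √Q*(Q + Q³))
g(I, W) = W²
Z(-28, -28)*(-1) + g(N(3), -9) = (-128*(-28) - 4*(-28))*(-1) + (-9)² = (3584 + 112)*(-1) + 81 = 3696*(-1) + 81 = -3696 + 81 = -3615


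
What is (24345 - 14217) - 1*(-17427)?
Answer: 27555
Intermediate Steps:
(24345 - 14217) - 1*(-17427) = 10128 + 17427 = 27555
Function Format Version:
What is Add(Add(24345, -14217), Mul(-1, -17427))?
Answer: 27555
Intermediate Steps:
Add(Add(24345, -14217), Mul(-1, -17427)) = Add(10128, 17427) = 27555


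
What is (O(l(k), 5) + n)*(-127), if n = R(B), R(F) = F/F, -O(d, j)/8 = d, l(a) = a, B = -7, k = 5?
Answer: 4953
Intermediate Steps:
O(d, j) = -8*d
R(F) = 1
n = 1
(O(l(k), 5) + n)*(-127) = (-8*5 + 1)*(-127) = (-40 + 1)*(-127) = -39*(-127) = 4953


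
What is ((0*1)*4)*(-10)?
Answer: 0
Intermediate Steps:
((0*1)*4)*(-10) = (0*4)*(-10) = 0*(-10) = 0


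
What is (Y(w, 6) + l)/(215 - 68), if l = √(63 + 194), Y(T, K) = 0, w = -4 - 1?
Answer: √257/147 ≈ 0.10906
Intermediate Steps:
w = -5
l = √257 ≈ 16.031
(Y(w, 6) + l)/(215 - 68) = (0 + √257)/(215 - 68) = √257/147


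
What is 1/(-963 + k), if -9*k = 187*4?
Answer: -9/9415 ≈ -0.00095592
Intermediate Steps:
k = -748/9 (k = -187*4/9 = -1/9*748 = -748/9 ≈ -83.111)
1/(-963 + k) = 1/(-963 - 748/9) = 1/(-9415/9) = -9/9415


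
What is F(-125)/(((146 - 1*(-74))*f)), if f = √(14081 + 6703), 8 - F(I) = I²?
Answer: -15617*√1299/1143120 ≈ -0.49239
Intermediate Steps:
F(I) = 8 - I²
f = 4*√1299 (f = √20784 = 4*√1299 ≈ 144.17)
F(-125)/(((146 - 1*(-74))*f)) = (8 - 1*(-125)²)/(((146 - 1*(-74))*(4*√1299))) = (8 - 1*15625)/(((146 + 74)*(4*√1299))) = (8 - 15625)/((220*(4*√1299))) = -15617*√1299/1143120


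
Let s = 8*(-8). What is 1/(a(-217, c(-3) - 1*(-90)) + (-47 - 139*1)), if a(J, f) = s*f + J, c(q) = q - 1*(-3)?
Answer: -1/6163 ≈ -0.00016226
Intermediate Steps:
c(q) = 3 + q (c(q) = q + 3 = 3 + q)
s = -64
a(J, f) = J - 64*f (a(J, f) = -64*f + J = J - 64*f)
1/(a(-217, c(-3) - 1*(-90)) + (-47 - 139*1)) = 1/((-217 - 64*((3 - 3) - 1*(-90))) + (-47 - 139*1)) = 1/((-217 - 64*(0 + 90)) + (-47 - 139)) = 1/((-217 - 64*90) - 186) = 1/((-217 - 5760) - 186) = 1/(-5977 - 186) = 1/(-6163) = -1/6163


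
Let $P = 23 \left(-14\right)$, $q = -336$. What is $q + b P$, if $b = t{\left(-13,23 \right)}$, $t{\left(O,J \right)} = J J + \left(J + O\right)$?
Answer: $-173894$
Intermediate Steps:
$t{\left(O,J \right)} = J + O + J^{2}$ ($t{\left(O,J \right)} = J^{2} + \left(J + O\right) = J + O + J^{2}$)
$P = -322$
$b = 539$ ($b = 23 - 13 + 23^{2} = 23 - 13 + 529 = 539$)
$q + b P = -336 + 539 \left(-322\right) = -336 - 173558 = -173894$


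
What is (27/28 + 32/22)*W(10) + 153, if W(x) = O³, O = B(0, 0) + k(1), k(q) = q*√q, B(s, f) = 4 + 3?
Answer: 107141/77 ≈ 1391.4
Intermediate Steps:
B(s, f) = 7
k(q) = q^(3/2)
O = 8 (O = 7 + 1^(3/2) = 7 + 1 = 8)
W(x) = 512 (W(x) = 8³ = 512)
(27/28 + 32/22)*W(10) + 153 = (27/28 + 32/22)*512 + 153 = (27*(1/28) + 32*(1/22))*512 + 153 = (27/28 + 16/11)*512 + 153 = (745/308)*512 + 153 = 95360/77 + 153 = 107141/77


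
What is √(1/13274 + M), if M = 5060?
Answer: √891567337834/13274 ≈ 71.134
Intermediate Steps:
√(1/13274 + M) = √(1/13274 + 5060) = √(67166441/13274) = √891567337834/13274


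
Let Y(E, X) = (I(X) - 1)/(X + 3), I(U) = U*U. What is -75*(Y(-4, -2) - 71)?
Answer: 5100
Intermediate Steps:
I(U) = U**2
Y(E, X) = (-1 + X**2)/(3 + X) (Y(E, X) = (X**2 - 1)/(X + 3) = (-1 + X**2)/(3 + X))
-75*(Y(-4, -2) - 71) = -75*((-1 + (-2)**2)/(3 - 2) - 71) = -75*((-1 + 4)/1 - 71) = -75*(1*3 - 71) = -75*(3 - 71) = -75*(-68) = 5100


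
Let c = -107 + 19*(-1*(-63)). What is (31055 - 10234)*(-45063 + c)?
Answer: -915561833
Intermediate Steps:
c = 1090 (c = -107 + 19*63 = -107 + 1197 = 1090)
(31055 - 10234)*(-45063 + c) = (31055 - 10234)*(-45063 + 1090) = 20821*(-43973) = -915561833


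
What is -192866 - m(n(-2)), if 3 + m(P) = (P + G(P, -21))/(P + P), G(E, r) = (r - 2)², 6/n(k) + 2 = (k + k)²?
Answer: -580442/3 ≈ -1.9348e+5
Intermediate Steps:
n(k) = 6/(-2 + 4*k²) (n(k) = 6/(-2 + (k + k)²) = 6/(-2 + (2*k)²) = 6/(-2 + 4*k²))
G(E, r) = (-2 + r)²
m(P) = -3 + (529 + P)/(2*P) (m(P) = -3 + (P + (-2 - 21)²)/(P + P) = -3 + (P + (-23)²)/((2*P)) = -3 + (P + 529)*(1/(2*P)) = -3 + (529 + P)*(1/(2*P)) = -3 + (529 + P)/(2*P))
-192866 - m(n(-2)) = -192866 - (529 - 15/(-1 + 2*(-2)²))/(2*(3/(-1 + 2*(-2)²))) = -192866 - (529 - 15/(-1 + 2*4))/(2*(3/(-1 + 2*4))) = -192866 - (529 - 15/(-1 + 8))/(2*(3/(-1 + 8))) = -192866 - (529 - 15/7)/(2*(3/7)) = -192866 - (529 - 15/7)/(2*(3*(⅐))) = -192866 - (529 - 5*3/7)/(2*3/7) = -192866 - 7*(529 - 15/7)/(2*3) = -192866 - 7*3688/(2*3*7) = -192866 - 1*1844/3 = -192866 - 1844/3 = -580442/3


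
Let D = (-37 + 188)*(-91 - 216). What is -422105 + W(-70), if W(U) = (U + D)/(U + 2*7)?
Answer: -23591453/56 ≈ -4.2128e+5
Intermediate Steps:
D = -46357 (D = 151*(-307) = -46357)
W(U) = (-46357 + U)/(14 + U) (W(U) = (U - 46357)/(U + 2*7) = (-46357 + U)/(U + 14) = (-46357 + U)/(14 + U))
-422105 + W(-70) = -422105 + (-46357 - 70)/(14 - 70) = -422105 - 46427/(-56) = -422105 - 1/56*(-46427) = -422105 + 46427/56 = -23591453/56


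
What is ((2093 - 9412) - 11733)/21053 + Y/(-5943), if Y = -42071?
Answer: 772494727/125117979 ≈ 6.1741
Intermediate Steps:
((2093 - 9412) - 11733)/21053 + Y/(-5943) = ((2093 - 9412) - 11733)/21053 - 42071/(-5943) = (-7319 - 11733)*(1/21053) - 42071*(-1/5943) = -19052*1/21053 + 42071/5943 = -19052/21053 + 42071/5943 = 772494727/125117979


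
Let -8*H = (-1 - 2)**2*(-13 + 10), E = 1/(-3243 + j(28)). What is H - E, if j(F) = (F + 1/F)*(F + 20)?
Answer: 358643/106248 ≈ 3.3755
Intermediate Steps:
j(F) = (20 + F)*(F + 1/F) (j(F) = (F + 1/F)*(20 + F) = (20 + F)*(F + 1/F))
E = -7/13281 (E = 1/(-3243 + (1 + 28**2 + 20*28 + 20/28)) = 1/(-3243 + (1 + 784 + 560 + 20*(1/28))) = 1/(-3243 + (1 + 784 + 560 + 5/7)) = 1/(-3243 + 9420/7) = 1/(-13281/7) = -7/13281 ≈ -0.00052707)
H = 27/8 (H = -(-1 - 2)**2*(-13 + 10)/8 = -(-3)**2*(-3)/8 = -9*(-3)/8 = -1/8*(-27) = 27/8 ≈ 3.3750)
H - E = 27/8 - 1*(-7/13281) = 27/8 + 7/13281 = 358643/106248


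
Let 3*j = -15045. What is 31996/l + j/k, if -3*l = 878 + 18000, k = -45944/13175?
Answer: 621454471039/433665416 ≈ 1433.0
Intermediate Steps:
j = -5015 (j = (⅓)*(-15045) = -5015)
k = -45944/13175 (k = -45944*1/13175 = -45944/13175 ≈ -3.4872)
l = -18878/3 (l = -(878 + 18000)/3 = -⅓*18878 = -18878/3 ≈ -6292.7)
31996/l + j/k = 31996/(-18878/3) - 5015/(-45944/13175) = 31996*(-3/18878) - 5015*(-13175/45944) = -47994/9439 + 66072625/45944 = 621454471039/433665416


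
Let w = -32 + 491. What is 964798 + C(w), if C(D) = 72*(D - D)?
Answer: 964798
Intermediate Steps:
w = 459
C(D) = 0 (C(D) = 72*0 = 0)
964798 + C(w) = 964798 + 0 = 964798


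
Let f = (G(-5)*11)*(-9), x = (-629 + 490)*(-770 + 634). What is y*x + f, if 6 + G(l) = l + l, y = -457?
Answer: -8637544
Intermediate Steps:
G(l) = -6 + 2*l (G(l) = -6 + (l + l) = -6 + 2*l)
x = 18904 (x = -139*(-136) = 18904)
f = 1584 (f = ((-6 + 2*(-5))*11)*(-9) = ((-6 - 10)*11)*(-9) = -16*11*(-9) = -176*(-9) = 1584)
y*x + f = -457*18904 + 1584 = -8639128 + 1584 = -8637544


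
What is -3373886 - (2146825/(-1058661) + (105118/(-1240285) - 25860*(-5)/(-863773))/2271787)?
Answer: -8693122179917881865907613129781/2576591919497879577513135 ≈ -3.3739e+6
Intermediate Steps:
-3373886 - (2146825/(-1058661) + (105118/(-1240285) - 25860*(-5)/(-863773))/2271787) = -3373886 - (2146825*(-1/1058661) + (105118*(-1/1240285) + 129300*(-1/863773))*(1/2271787)) = -3373886 - (-2146825/1058661 + (-105118/1240285 - 129300/863773)*(1/2271787)) = -3373886 - (-2146825/1058661 - 251166940714/1071324695305*1/2271787) = -3373886 - (-2146825/1058661 - 251166940714/2433821515572860035) = -3373886 - 1*(-5224989141070349867862829/2576591919497879577513135) = -3373886 + 5224989141070349867862829/2576591919497879577513135 = -8693122179917881865907613129781/2576591919497879577513135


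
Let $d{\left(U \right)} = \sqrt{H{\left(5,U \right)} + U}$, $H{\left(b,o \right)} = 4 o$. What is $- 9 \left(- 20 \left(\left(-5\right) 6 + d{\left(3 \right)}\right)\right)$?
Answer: $-5400 + 180 \sqrt{15} \approx -4702.9$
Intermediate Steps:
$d{\left(U \right)} = \sqrt{5} \sqrt{U}$ ($d{\left(U \right)} = \sqrt{4 U + U} = \sqrt{5 U} = \sqrt{5} \sqrt{U}$)
$- 9 \left(- 20 \left(\left(-5\right) 6 + d{\left(3 \right)}\right)\right) = - 9 \left(- 20 \left(\left(-5\right) 6 + \sqrt{5} \sqrt{3}\right)\right) = - 9 \left(- 20 \left(-30 + \sqrt{15}\right)\right) = - 9 \left(600 - 20 \sqrt{15}\right) = -5400 + 180 \sqrt{15}$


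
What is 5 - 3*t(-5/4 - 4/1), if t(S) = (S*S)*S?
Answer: 28103/64 ≈ 439.11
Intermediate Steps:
t(S) = S³ (t(S) = S²*S = S³)
5 - 3*t(-5/4 - 4/1) = 5 - 3*(-5/4 - 4/1)³ = 5 - 3*(-5*¼ - 4*1)³ = 5 - 3*(-5/4 - 4)³ = 5 - 3*(-21/4)³ = 5 - 3*(-9261/64) = 5 + 27783/64 = 28103/64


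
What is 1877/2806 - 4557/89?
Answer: -12619889/249734 ≈ -50.533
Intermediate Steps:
1877/2806 - 4557/89 = -12619889/249734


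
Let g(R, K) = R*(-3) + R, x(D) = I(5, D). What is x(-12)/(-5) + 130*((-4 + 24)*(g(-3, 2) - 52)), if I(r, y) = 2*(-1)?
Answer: -597998/5 ≈ -1.1960e+5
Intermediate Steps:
I(r, y) = -2
x(D) = -2
g(R, K) = -2*R (g(R, K) = -3*R + R = -2*R)
x(-12)/(-5) + 130*((-4 + 24)*(g(-3, 2) - 52)) = -2/(-5) + 130*((-4 + 24)*(-2*(-3) - 52)) = -2*(-⅕) + 130*(20*(6 - 52)) = ⅖ + 130*(20*(-46)) = ⅖ + 130*(-920) = ⅖ - 119600 = -597998/5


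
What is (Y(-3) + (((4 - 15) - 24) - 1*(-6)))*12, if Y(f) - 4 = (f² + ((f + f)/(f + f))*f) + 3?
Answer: -192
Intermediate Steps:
Y(f) = 7 + f + f² (Y(f) = 4 + ((f² + ((f + f)/(f + f))*f) + 3) = 4 + ((f² + ((2*f)/((2*f)))*f) + 3) = 4 + ((f² + ((2*f)*(1/(2*f)))*f) + 3) = 4 + ((f² + 1*f) + 3) = 4 + ((f² + f) + 3) = 4 + ((f + f²) + 3) = 4 + (3 + f + f²) = 7 + f + f²)
(Y(-3) + (((4 - 15) - 24) - 1*(-6)))*12 = ((7 - 3 + (-3)²) + (((4 - 15) - 24) - 1*(-6)))*12 = ((7 - 3 + 9) + ((-11 - 24) + 6))*12 = (13 + (-35 + 6))*12 = (13 - 29)*12 = -16*12 = -192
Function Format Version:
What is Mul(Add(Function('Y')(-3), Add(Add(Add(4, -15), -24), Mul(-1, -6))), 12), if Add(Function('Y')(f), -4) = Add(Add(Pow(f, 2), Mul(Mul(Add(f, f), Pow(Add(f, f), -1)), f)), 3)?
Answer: -192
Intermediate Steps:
Function('Y')(f) = Add(7, f, Pow(f, 2)) (Function('Y')(f) = Add(4, Add(Add(Pow(f, 2), Mul(Mul(Add(f, f), Pow(Add(f, f), -1)), f)), 3)) = Add(4, Add(Add(Pow(f, 2), Mul(Mul(Mul(2, f), Pow(Mul(2, f), -1)), f)), 3)) = Add(4, Add(Add(Pow(f, 2), Mul(Mul(Mul(2, f), Mul(Rational(1, 2), Pow(f, -1))), f)), 3)) = Add(4, Add(Add(Pow(f, 2), Mul(1, f)), 3)) = Add(4, Add(Add(Pow(f, 2), f), 3)) = Add(4, Add(Add(f, Pow(f, 2)), 3)) = Add(4, Add(3, f, Pow(f, 2))) = Add(7, f, Pow(f, 2)))
Mul(Add(Function('Y')(-3), Add(Add(Add(4, -15), -24), Mul(-1, -6))), 12) = Mul(Add(Add(7, -3, Pow(-3, 2)), Add(Add(Add(4, -15), -24), Mul(-1, -6))), 12) = Mul(Add(Add(7, -3, 9), Add(Add(-11, -24), 6)), 12) = Mul(Add(13, Add(-35, 6)), 12) = Mul(Add(13, -29), 12) = Mul(-16, 12) = -192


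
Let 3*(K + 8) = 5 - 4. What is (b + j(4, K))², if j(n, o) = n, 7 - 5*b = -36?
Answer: 3969/25 ≈ 158.76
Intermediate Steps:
b = 43/5 (b = 7/5 - ⅕*(-36) = 7/5 + 36/5 = 43/5 ≈ 8.6000)
K = -23/3 (K = -8 + (5 - 4)/3 = -8 + (⅓)*1 = -8 + ⅓ = -23/3 ≈ -7.6667)
(b + j(4, K))² = (43/5 + 4)² = (63/5)² = 3969/25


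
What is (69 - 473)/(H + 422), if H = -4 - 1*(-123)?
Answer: -404/541 ≈ -0.74677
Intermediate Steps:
H = 119 (H = -4 + 123 = 119)
(69 - 473)/(H + 422) = (69 - 473)/(119 + 422) = -404/541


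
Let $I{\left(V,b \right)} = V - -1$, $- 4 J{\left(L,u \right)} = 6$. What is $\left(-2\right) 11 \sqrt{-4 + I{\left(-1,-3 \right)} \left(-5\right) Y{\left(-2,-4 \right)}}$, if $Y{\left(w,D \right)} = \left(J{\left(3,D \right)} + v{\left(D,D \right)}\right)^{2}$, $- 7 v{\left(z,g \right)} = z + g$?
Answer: $- 44 i \approx - 44.0 i$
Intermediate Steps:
$J{\left(L,u \right)} = - \frac{3}{2}$ ($J{\left(L,u \right)} = \left(- \frac{1}{4}\right) 6 = - \frac{3}{2}$)
$v{\left(z,g \right)} = - \frac{g}{7} - \frac{z}{7}$ ($v{\left(z,g \right)} = - \frac{z + g}{7} = - \frac{g + z}{7} = - \frac{g}{7} - \frac{z}{7}$)
$I{\left(V,b \right)} = 1 + V$ ($I{\left(V,b \right)} = V + 1 = 1 + V$)
$Y{\left(w,D \right)} = \left(- \frac{3}{2} - \frac{2 D}{7}\right)^{2}$
$\left(-2\right) 11 \sqrt{-4 + I{\left(-1,-3 \right)} \left(-5\right) Y{\left(-2,-4 \right)}} = \left(-2\right) 11 \sqrt{-4 + \left(1 - 1\right) \left(-5\right) \frac{\left(21 + 4 \left(-4\right)\right)^{2}}{196}} = - 22 \sqrt{-4 + 0 \left(-5\right) \frac{\left(21 - 16\right)^{2}}{196}} = - 22 \sqrt{-4 + 0 \frac{5^{2}}{196}} = - 22 \sqrt{-4 + 0 \cdot \frac{1}{196} \cdot 25} = - 22 \sqrt{-4 + 0 \cdot \frac{25}{196}} = - 22 \sqrt{-4 + 0} = - 22 \sqrt{-4} = - 22 \cdot 2 i = - 44 i$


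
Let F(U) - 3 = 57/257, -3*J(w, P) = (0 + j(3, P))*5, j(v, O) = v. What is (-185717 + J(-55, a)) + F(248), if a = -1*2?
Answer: -47729726/257 ≈ -1.8572e+5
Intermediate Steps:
a = -2
J(w, P) = -5 (J(w, P) = -(0 + 3)*5/3 = -5)
F(U) = 828/257 (F(U) = 3 + 57/257 = 828/257)
(-185717 + J(-55, a)) + F(248) = (-185717 - 5) + 828/257 = -185722 + 828/257 = -47729726/257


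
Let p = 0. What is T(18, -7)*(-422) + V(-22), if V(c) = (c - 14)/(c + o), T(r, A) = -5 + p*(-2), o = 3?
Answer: 40126/19 ≈ 2111.9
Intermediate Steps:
T(r, A) = -5 (T(r, A) = -5 + 0*(-2) = -5 + 0 = -5)
V(c) = (-14 + c)/(3 + c) (V(c) = (c - 14)/(c + 3) = (-14 + c)/(3 + c))
T(18, -7)*(-422) + V(-22) = -5*(-422) + (-14 - 22)/(3 - 22) = 2110 - 36/(-19) = 2110 - 1/19*(-36) = 2110 + 36/19 = 40126/19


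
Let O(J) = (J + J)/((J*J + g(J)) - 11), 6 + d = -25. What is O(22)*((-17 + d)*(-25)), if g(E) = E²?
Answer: 1600/29 ≈ 55.172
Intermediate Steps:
d = -31 (d = -6 - 25 = -31)
O(J) = 2*J/(-11 + 2*J²) (O(J) = (J + J)/((J*J + J²) - 11) = (2*J)/((J² + J²) - 11) = (2*J)/(2*J² - 11) = (2*J)/(-11 + 2*J²) = 2*J/(-11 + 2*J²))
O(22)*((-17 + d)*(-25)) = (2*22/(-11 + 2*22²))*((-17 - 31)*(-25)) = (2*22/(-11 + 2*484))*(-48*(-25)) = (2*22/(-11 + 968))*1200 = (2*22/957)*1200 = (2*22*(1/957))*1200 = (4/87)*1200 = 1600/29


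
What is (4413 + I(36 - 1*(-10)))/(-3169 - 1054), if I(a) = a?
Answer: -4459/4223 ≈ -1.0559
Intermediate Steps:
(4413 + I(36 - 1*(-10)))/(-3169 - 1054) = (4413 + (36 - 1*(-10)))/(-3169 - 1054) = (4413 + (36 + 10))/(-4223) = (4413 + 46)*(-1/4223) = 4459*(-1/4223) = -4459/4223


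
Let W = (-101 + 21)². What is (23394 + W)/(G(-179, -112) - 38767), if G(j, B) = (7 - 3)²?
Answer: -29794/38751 ≈ -0.76886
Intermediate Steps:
G(j, B) = 16 (G(j, B) = 4² = 16)
W = 6400 (W = (-80)² = 6400)
(23394 + W)/(G(-179, -112) - 38767) = (23394 + 6400)/(16 - 38767) = 29794/(-38751) = 29794*(-1/38751) = -29794/38751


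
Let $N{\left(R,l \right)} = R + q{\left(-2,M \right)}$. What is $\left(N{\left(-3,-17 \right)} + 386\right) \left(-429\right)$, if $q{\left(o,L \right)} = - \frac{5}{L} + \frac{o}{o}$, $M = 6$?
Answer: $- \frac{328757}{2} \approx -1.6438 \cdot 10^{5}$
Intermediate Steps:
$q{\left(o,L \right)} = 1 - \frac{5}{L}$ ($q{\left(o,L \right)} = - \frac{5}{L} + 1 = 1 - \frac{5}{L}$)
$N{\left(R,l \right)} = \frac{1}{6} + R$ ($N{\left(R,l \right)} = R + \frac{-5 + 6}{6} = R + \frac{1}{6} \cdot 1 = R + \frac{1}{6} = \frac{1}{6} + R$)
$\left(N{\left(-3,-17 \right)} + 386\right) \left(-429\right) = \left(\left(\frac{1}{6} - 3\right) + 386\right) \left(-429\right) = \left(- \frac{17}{6} + 386\right) \left(-429\right) = \frac{2299}{6} \left(-429\right) = - \frac{328757}{2}$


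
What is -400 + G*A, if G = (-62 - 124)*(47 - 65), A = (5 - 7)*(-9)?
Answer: 59864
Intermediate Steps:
A = 18 (A = -2*(-9) = 18)
G = 3348 (G = -186*(-18) = 3348)
-400 + G*A = -400 + 3348*18 = -400 + 60264 = 59864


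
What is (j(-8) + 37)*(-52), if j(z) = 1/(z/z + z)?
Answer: -13416/7 ≈ -1916.6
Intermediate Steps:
j(z) = 1/(1 + z)
(j(-8) + 37)*(-52) = (1/(1 - 8) + 37)*(-52) = (1/(-7) + 37)*(-52) = (-⅐ + 37)*(-52) = (258/7)*(-52) = -13416/7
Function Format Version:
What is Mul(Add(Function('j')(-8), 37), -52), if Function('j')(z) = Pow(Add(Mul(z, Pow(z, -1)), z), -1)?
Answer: Rational(-13416, 7) ≈ -1916.6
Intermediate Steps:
Function('j')(z) = Pow(Add(1, z), -1)
Mul(Add(Function('j')(-8), 37), -52) = Mul(Add(Pow(Add(1, -8), -1), 37), -52) = Mul(Add(Pow(-7, -1), 37), -52) = Mul(Add(Rational(-1, 7), 37), -52) = Mul(Rational(258, 7), -52) = Rational(-13416, 7)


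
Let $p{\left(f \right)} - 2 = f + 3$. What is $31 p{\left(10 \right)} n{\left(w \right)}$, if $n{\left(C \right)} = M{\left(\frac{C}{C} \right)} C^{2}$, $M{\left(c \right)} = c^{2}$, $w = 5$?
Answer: $11625$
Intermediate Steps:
$p{\left(f \right)} = 5 + f$ ($p{\left(f \right)} = 2 + \left(f + 3\right) = 2 + \left(3 + f\right) = 5 + f$)
$n{\left(C \right)} = C^{2}$ ($n{\left(C \right)} = \left(\frac{C}{C}\right)^{2} C^{2} = 1^{2} C^{2} = 1 C^{2} = C^{2}$)
$31 p{\left(10 \right)} n{\left(w \right)} = 31 \left(5 + 10\right) 5^{2} = 31 \cdot 15 \cdot 25 = 465 \cdot 25 = 11625$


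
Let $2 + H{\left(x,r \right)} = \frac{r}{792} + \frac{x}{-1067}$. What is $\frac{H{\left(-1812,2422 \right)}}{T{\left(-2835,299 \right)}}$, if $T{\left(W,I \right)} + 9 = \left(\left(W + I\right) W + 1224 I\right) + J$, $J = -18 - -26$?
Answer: $\frac{1925}{5276785644} \approx 3.6481 \cdot 10^{-7}$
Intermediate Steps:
$J = 8$ ($J = -18 + 26 = 8$)
$H{\left(x,r \right)} = -2 - \frac{x}{1067} + \frac{r}{792}$ ($H{\left(x,r \right)} = -2 + \left(\frac{r}{792} + \frac{x}{-1067}\right) = -2 + \left(r \frac{1}{792} + x \left(- \frac{1}{1067}\right)\right) = -2 + \left(\frac{r}{792} - \frac{x}{1067}\right) = -2 + \left(- \frac{x}{1067} + \frac{r}{792}\right) = -2 - \frac{x}{1067} + \frac{r}{792}$)
$T{\left(W,I \right)} = -1 + 1224 I + W \left(I + W\right)$ ($T{\left(W,I \right)} = -9 + \left(\left(\left(W + I\right) W + 1224 I\right) + 8\right) = -9 + \left(\left(\left(I + W\right) W + 1224 I\right) + 8\right) = -9 + \left(\left(W \left(I + W\right) + 1224 I\right) + 8\right) = -9 + \left(\left(1224 I + W \left(I + W\right)\right) + 8\right) = -9 + \left(8 + 1224 I + W \left(I + W\right)\right) = -1 + 1224 I + W \left(I + W\right)$)
$\frac{H{\left(-1812,2422 \right)}}{T{\left(-2835,299 \right)}} = \frac{-2 - - \frac{1812}{1067} + \frac{1}{792} \cdot 2422}{-1 + \left(-2835\right)^{2} + 1224 \cdot 299 + 299 \left(-2835\right)} = \frac{-2 + \frac{1812}{1067} + \frac{1211}{396}}{-1 + 8037225 + 365976 - 847665} = \frac{9625}{3492 \cdot 7555535} = \frac{9625}{3492} \cdot \frac{1}{7555535} = \frac{1925}{5276785644}$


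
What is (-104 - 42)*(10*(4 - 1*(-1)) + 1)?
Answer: -7446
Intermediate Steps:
(-104 - 42)*(10*(4 - 1*(-1)) + 1) = -146*(10*(4 + 1) + 1) = -146*(10*5 + 1) = -146*(50 + 1) = -146*51 = -7446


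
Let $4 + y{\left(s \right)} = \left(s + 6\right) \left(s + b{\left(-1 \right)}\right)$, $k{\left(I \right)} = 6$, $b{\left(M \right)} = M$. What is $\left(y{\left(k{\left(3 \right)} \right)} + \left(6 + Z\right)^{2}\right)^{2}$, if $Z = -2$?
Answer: $5184$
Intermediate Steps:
$y{\left(s \right)} = -4 + \left(-1 + s\right) \left(6 + s\right)$ ($y{\left(s \right)} = -4 + \left(s + 6\right) \left(s - 1\right) = -4 + \left(6 + s\right) \left(-1 + s\right) = -4 + \left(-1 + s\right) \left(6 + s\right)$)
$\left(y{\left(k{\left(3 \right)} \right)} + \left(6 + Z\right)^{2}\right)^{2} = \left(\left(-10 + 6^{2} + 5 \cdot 6\right) + \left(6 - 2\right)^{2}\right)^{2} = \left(\left(-10 + 36 + 30\right) + 4^{2}\right)^{2} = \left(56 + 16\right)^{2} = 72^{2} = 5184$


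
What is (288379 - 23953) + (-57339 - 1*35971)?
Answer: 171116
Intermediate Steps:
(288379 - 23953) + (-57339 - 1*35971) = 264426 + (-57339 - 35971) = 264426 - 93310 = 171116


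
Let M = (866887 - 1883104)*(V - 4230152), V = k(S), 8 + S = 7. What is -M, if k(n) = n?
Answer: -4298753391201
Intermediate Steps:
S = -1 (S = -8 + 7 = -1)
V = -1
M = 4298753391201 (M = (866887 - 1883104)*(-1 - 4230152) = -1016217*(-4230153) = 4298753391201)
-M = -1*4298753391201 = -4298753391201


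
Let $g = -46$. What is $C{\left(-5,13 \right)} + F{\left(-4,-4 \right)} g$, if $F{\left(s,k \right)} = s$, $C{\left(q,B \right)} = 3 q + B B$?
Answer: $338$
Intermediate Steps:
$C{\left(q,B \right)} = B^{2} + 3 q$ ($C{\left(q,B \right)} = 3 q + B^{2} = B^{2} + 3 q$)
$C{\left(-5,13 \right)} + F{\left(-4,-4 \right)} g = \left(13^{2} + 3 \left(-5\right)\right) - -184 = \left(169 - 15\right) + 184 = 154 + 184 = 338$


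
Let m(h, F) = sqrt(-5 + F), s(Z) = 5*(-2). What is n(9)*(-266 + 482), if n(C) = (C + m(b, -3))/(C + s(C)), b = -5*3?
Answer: -1944 - 432*I*sqrt(2) ≈ -1944.0 - 610.94*I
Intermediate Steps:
s(Z) = -10
b = -15
n(C) = (C + 2*I*sqrt(2))/(-10 + C) (n(C) = (C + sqrt(-5 - 3))/(C - 10) = (C + sqrt(-8))/(-10 + C) = (C + 2*I*sqrt(2))/(-10 + C))
n(9)*(-266 + 482) = ((9 + 2*I*sqrt(2))/(-10 + 9))*(-266 + 482) = ((9 + 2*I*sqrt(2))/(-1))*216 = -(9 + 2*I*sqrt(2))*216 = (-9 - 2*I*sqrt(2))*216 = -1944 - 432*I*sqrt(2)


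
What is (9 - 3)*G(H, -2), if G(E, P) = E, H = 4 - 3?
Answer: 6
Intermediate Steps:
H = 1
(9 - 3)*G(H, -2) = (9 - 3)*1 = 6*1 = 6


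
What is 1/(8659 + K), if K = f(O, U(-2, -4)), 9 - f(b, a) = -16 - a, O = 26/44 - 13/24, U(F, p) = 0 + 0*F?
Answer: 1/8684 ≈ 0.00011515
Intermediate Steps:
U(F, p) = 0 (U(F, p) = 0 + 0 = 0)
O = 13/264 (O = 26*(1/44) - 13*1/24 = 13/22 - 13/24 = 13/264 ≈ 0.049242)
f(b, a) = 25 + a (f(b, a) = 9 - (-16 - a) = 9 + (16 + a) = 25 + a)
K = 25 (K = 25 + 0 = 25)
1/(8659 + K) = 1/(8659 + 25) = 1/8684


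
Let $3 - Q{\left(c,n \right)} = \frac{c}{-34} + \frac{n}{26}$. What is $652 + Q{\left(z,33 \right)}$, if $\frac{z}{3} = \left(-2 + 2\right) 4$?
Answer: $\frac{16997}{26} \approx 653.73$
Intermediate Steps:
$z = 0$ ($z = 3 \left(-2 + 2\right) 4 = 3 \cdot 0 \cdot 4 = 3 \cdot 0 = 0$)
$Q{\left(c,n \right)} = 3 - \frac{n}{26} + \frac{c}{34}$ ($Q{\left(c,n \right)} = 3 - \left(\frac{c}{-34} + \frac{n}{26}\right) = 3 - \left(c \left(- \frac{1}{34}\right) + n \frac{1}{26}\right) = 3 - \left(- \frac{c}{34} + \frac{n}{26}\right) = 3 + \left(- \frac{n}{26} + \frac{c}{34}\right) = 3 - \frac{n}{26} + \frac{c}{34}$)
$652 + Q{\left(z,33 \right)} = 652 + \left(3 - \frac{33}{26} + \frac{1}{34} \cdot 0\right) = 652 + \left(3 - \frac{33}{26} + 0\right) = 652 + \frac{45}{26} = \frac{16997}{26}$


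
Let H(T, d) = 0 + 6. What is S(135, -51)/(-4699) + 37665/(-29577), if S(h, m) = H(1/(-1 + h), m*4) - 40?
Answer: -58660739/46327441 ≈ -1.2662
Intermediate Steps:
H(T, d) = 6
S(h, m) = -34 (S(h, m) = 6 - 40 = -34)
S(135, -51)/(-4699) + 37665/(-29577) = -34/(-4699) + 37665/(-29577) = -34*(-1/4699) + 37665*(-1/29577) = 34/4699 - 12555/9859 = -58660739/46327441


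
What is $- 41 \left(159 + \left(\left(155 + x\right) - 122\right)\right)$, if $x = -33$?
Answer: $-6519$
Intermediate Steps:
$- 41 \left(159 + \left(\left(155 + x\right) - 122\right)\right) = - 41 \left(159 + \left(\left(155 - 33\right) - 122\right)\right) = - 41 \left(159 + \left(122 - 122\right)\right) = - 41 \left(159 + 0\right) = \left(-41\right) 159 = -6519$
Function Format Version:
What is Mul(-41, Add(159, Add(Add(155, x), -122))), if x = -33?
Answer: -6519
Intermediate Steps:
Mul(-41, Add(159, Add(Add(155, x), -122))) = Mul(-41, Add(159, Add(Add(155, -33), -122))) = Mul(-41, Add(159, Add(122, -122))) = Mul(-41, Add(159, 0)) = Mul(-41, 159) = -6519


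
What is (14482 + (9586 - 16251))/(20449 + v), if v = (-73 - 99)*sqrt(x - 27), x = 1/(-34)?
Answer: 2717447161/7122341065 + 672262*I*sqrt(31246)/7122341065 ≈ 0.38154 + 0.016685*I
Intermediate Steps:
x = -1/34 ≈ -0.029412
v = -86*I*sqrt(31246)/17 (v = (-73 - 99)*sqrt(-1/34 - 27) = -86*I*sqrt(31246)/17 ≈ -894.22*I)
(14482 + (9586 - 16251))/(20449 + v) = (14482 + (9586 - 16251))/(20449 - 86*I*sqrt(31246)/17) = (14482 - 6665)/(20449 - 86*I*sqrt(31246)/17) = 7817/(20449 - 86*I*sqrt(31246)/17)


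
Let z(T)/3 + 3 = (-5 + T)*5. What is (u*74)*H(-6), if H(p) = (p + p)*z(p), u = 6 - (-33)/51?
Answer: 17459856/17 ≈ 1.0271e+6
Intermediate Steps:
z(T) = -84 + 15*T (z(T) = -9 + 3*((-5 + T)*5) = -9 + 3*(-25 + 5*T) = -9 + (-75 + 15*T) = -84 + 15*T)
u = 113/17 (u = 6 - (-33)/51 = 6 - 1*(-11/17) = 6 + 11/17 = 113/17 ≈ 6.6471)
H(p) = 2*p*(-84 + 15*p) (H(p) = (p + p)*(-84 + 15*p) = (2*p)*(-84 + 15*p) = 2*p*(-84 + 15*p))
(u*74)*H(-6) = ((113/17)*74)*(6*(-6)*(-28 + 5*(-6))) = 8362*(6*(-6)*(-28 - 30))/17 = 8362*(6*(-6)*(-58))/17 = (8362/17)*2088 = 17459856/17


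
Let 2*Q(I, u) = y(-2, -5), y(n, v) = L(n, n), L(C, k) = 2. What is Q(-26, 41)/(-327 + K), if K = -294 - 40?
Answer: -1/661 ≈ -0.0015129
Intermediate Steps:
y(n, v) = 2
Q(I, u) = 1 (Q(I, u) = (½)*2 = 1)
K = -334
Q(-26, 41)/(-327 + K) = 1/(-327 - 334) = 1/(-661) = 1*(-1/661) = -1/661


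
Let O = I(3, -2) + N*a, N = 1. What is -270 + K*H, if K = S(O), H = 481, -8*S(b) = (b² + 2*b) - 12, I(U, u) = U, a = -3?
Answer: 903/2 ≈ 451.50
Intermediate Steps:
O = 0 (O = 3 + 1*(-3) = 3 - 3 = 0)
S(b) = 3/2 - b/4 - b²/8 (S(b) = -((b² + 2*b) - 12)/8 = -(-12 + b² + 2*b)/8 = 3/2 - b/4 - b²/8)
K = 3/2 (K = 3/2 - ¼*0 - ⅛*0² = 3/2 + 0 - ⅛*0 = 3/2 + 0 + 0 = 3/2 ≈ 1.5000)
-270 + K*H = -270 + (3/2)*481 = -270 + 1443/2 = 903/2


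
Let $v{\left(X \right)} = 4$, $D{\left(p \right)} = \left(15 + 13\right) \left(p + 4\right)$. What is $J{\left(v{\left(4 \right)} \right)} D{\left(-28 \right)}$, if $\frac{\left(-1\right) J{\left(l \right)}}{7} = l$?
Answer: $18816$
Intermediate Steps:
$D{\left(p \right)} = 112 + 28 p$ ($D{\left(p \right)} = 28 \left(4 + p\right) = 112 + 28 p$)
$J{\left(l \right)} = - 7 l$
$J{\left(v{\left(4 \right)} \right)} D{\left(-28 \right)} = \left(-7\right) 4 \left(112 + 28 \left(-28\right)\right) = - 28 \left(112 - 784\right) = \left(-28\right) \left(-672\right) = 18816$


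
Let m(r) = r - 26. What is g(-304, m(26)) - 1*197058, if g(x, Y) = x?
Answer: -197362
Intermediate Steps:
m(r) = -26 + r
g(-304, m(26)) - 1*197058 = -304 - 1*197058 = -304 - 197058 = -197362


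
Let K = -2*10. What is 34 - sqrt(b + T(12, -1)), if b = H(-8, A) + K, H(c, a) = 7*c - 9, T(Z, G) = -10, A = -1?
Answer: 34 - I*sqrt(95) ≈ 34.0 - 9.7468*I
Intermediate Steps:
H(c, a) = -9 + 7*c
K = -20
b = -85 (b = (-9 + 7*(-8)) - 20 = (-9 - 56) - 20 = -65 - 20 = -85)
34 - sqrt(b + T(12, -1)) = 34 - sqrt(-85 - 10) = 34 - sqrt(-95) = 34 - I*sqrt(95)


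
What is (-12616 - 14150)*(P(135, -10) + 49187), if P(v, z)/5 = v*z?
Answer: -1135868742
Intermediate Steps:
P(v, z) = 5*v*z (P(v, z) = 5*(v*z) = 5*v*z)
(-12616 - 14150)*(P(135, -10) + 49187) = (-12616 - 14150)*(5*135*(-10) + 49187) = -26766*(-6750 + 49187) = -26766*42437 = -1135868742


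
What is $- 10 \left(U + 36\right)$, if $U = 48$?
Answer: $-840$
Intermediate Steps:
$- 10 \left(U + 36\right) = - 10 \left(48 + 36\right) = \left(-10\right) 84 = -840$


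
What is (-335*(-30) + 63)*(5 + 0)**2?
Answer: 252825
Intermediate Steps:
(-335*(-30) + 63)*(5 + 0)**2 = (10050 + 63)*5**2 = 10113*25 = 252825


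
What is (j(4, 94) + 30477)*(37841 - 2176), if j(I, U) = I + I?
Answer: 1087247525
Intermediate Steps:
j(I, U) = 2*I
(j(4, 94) + 30477)*(37841 - 2176) = (2*4 + 30477)*(37841 - 2176) = (8 + 30477)*35665 = 30485*35665 = 1087247525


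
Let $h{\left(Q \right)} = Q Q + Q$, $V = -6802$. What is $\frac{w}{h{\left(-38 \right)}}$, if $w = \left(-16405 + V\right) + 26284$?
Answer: $\frac{3077}{1406} \approx 2.1885$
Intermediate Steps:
$w = 3077$ ($w = \left(-16405 - 6802\right) + 26284 = -23207 + 26284 = 3077$)
$h{\left(Q \right)} = Q + Q^{2}$ ($h{\left(Q \right)} = Q^{2} + Q = Q + Q^{2}$)
$\frac{w}{h{\left(-38 \right)}} = \frac{3077}{\left(-38\right) \left(1 - 38\right)} = \frac{3077}{\left(-38\right) \left(-37\right)} = \frac{3077}{1406}$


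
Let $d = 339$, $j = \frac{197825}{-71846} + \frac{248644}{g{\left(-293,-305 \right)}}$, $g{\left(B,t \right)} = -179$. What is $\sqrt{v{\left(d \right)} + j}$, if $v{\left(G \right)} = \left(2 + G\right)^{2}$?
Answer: $\frac{\sqrt{19001608096224389470}}{12860434} \approx 338.95$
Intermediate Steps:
$j = - \frac{17899487499}{12860434}$ ($j = \frac{197825}{-71846} + \frac{248644}{-179} = 197825 \left(- \frac{1}{71846}\right) + 248644 \left(- \frac{1}{179}\right) = - \frac{197825}{71846} - \frac{248644}{179} = - \frac{17899487499}{12860434} \approx -1391.8$)
$\sqrt{v{\left(d \right)} + j} = \sqrt{\left(2 + 339\right)^{2} - \frac{17899487499}{12860434}} = \sqrt{341^{2} - \frac{17899487499}{12860434}} = \sqrt{116281 - \frac{17899487499}{12860434}} = \sqrt{\frac{1477524638455}{12860434}} = \frac{\sqrt{19001608096224389470}}{12860434}$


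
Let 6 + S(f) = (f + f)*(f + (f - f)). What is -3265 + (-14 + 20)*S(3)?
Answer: -3193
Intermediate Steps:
S(f) = -6 + 2*f² (S(f) = -6 + (f + f)*(f + (f - f)) = -6 + (2*f)*(f + 0) = -6 + (2*f)*f = -6 + 2*f²)
-3265 + (-14 + 20)*S(3) = -3265 + (-14 + 20)*(-6 + 2*3²) = -3265 + 6*(-6 + 2*9) = -3265 + 6*(-6 + 18) = -3265 + 6*12 = -3265 + 72 = -3193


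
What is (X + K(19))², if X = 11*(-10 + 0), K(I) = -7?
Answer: 13689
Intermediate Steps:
X = -110 (X = 11*(-10) = -110)
(X + K(19))² = (-110 - 7)² = (-117)² = 13689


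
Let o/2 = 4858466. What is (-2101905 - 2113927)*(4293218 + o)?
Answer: -59064438694800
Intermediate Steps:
o = 9716932 (o = 2*4858466 = 9716932)
(-2101905 - 2113927)*(4293218 + o) = (-2101905 - 2113927)*(4293218 + 9716932) = -4215832*14010150 = -59064438694800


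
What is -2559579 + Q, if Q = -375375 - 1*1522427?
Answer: -4457381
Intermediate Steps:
Q = -1897802 (Q = -375375 - 1522427 = -1897802)
-2559579 + Q = -2559579 - 1897802 = -4457381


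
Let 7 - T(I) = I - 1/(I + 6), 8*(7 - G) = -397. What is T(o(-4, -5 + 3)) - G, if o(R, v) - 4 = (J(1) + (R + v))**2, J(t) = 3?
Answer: -9511/152 ≈ -62.572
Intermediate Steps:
G = 453/8 (G = 7 - 1/8*(-397) = 7 + 397/8 = 453/8 ≈ 56.625)
o(R, v) = 4 + (3 + R + v)**2 (o(R, v) = 4 + (3 + (R + v))**2 = 4 + (3 + R + v)**2)
T(I) = 7 + 1/(6 + I) - I (T(I) = 7 - (I - 1/(I + 6)) = 7 - (I - 1/(6 + I)) = 7 + (1/(6 + I) - I) = 7 + 1/(6 + I) - I)
T(o(-4, -5 + 3)) - G = (43 + (4 + (3 - 4 + (-5 + 3))**2) - (4 + (3 - 4 + (-5 + 3))**2)**2)/(6 + (4 + (3 - 4 + (-5 + 3))**2)) - 1*453/8 = (43 + (4 + (3 - 4 - 2)**2) - (4 + (3 - 4 - 2)**2)**2)/(6 + (4 + (3 - 4 - 2)**2)) - 453/8 = (43 + (4 + (-3)**2) - (4 + (-3)**2)**2)/(6 + (4 + (-3)**2)) - 453/8 = (43 + (4 + 9) - (4 + 9)**2)/(6 + (4 + 9)) - 453/8 = (43 + 13 - 1*13**2)/(6 + 13) - 453/8 = (43 + 13 - 1*169)/19 - 453/8 = (43 + 13 - 169)/19 - 453/8 = (1/19)*(-113) - 453/8 = -113/19 - 453/8 = -9511/152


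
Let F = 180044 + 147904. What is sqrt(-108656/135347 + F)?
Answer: 10*sqrt(60076025297471)/135347 ≈ 572.67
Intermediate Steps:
F = 327948
sqrt(-108656/135347 + F) = sqrt(-108656/135347 + 327948) = sqrt(44386669300/135347) = 10*sqrt(60076025297471)/135347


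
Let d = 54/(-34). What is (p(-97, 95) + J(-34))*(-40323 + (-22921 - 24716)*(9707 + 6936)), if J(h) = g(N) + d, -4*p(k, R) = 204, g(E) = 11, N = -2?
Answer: 560554080198/17 ≈ 3.2974e+10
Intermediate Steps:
d = -27/17 (d = 54*(-1/34) = -27/17 ≈ -1.5882)
p(k, R) = -51 (p(k, R) = -1/4*204 = -51)
J(h) = 160/17 (J(h) = 11 - 27/17 = 160/17)
(p(-97, 95) + J(-34))*(-40323 + (-22921 - 24716)*(9707 + 6936)) = (-51 + 160/17)*(-40323 + (-22921 - 24716)*(9707 + 6936)) = -707*(-40323 - 47637*16643)/17 = -707*(-40323 - 792822591)/17 = -707/17*(-792862914) = 560554080198/17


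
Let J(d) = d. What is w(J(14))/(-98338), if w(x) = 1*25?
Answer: -25/98338 ≈ -0.00025422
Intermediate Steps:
w(x) = 25
w(J(14))/(-98338) = 25/(-98338) = 25*(-1/98338) = -25/98338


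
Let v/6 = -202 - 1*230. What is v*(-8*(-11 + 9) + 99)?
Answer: -298080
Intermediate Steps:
v = -2592 (v = 6*(-202 - 1*230) = 6*(-202 - 230) = 6*(-432) = -2592)
v*(-8*(-11 + 9) + 99) = -2592*(-8*(-11 + 9) + 99) = -2592*(-8*(-2) + 99) = -2592*(16 + 99) = -2592*115 = -298080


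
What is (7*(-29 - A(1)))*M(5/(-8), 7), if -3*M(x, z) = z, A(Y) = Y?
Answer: 490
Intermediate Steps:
M(x, z) = -z/3
(7*(-29 - A(1)))*M(5/(-8), 7) = (7*(-29 - 1*1))*(-1/3*7) = (7*(-29 - 1))*(-7/3) = (7*(-30))*(-7/3) = -210*(-7/3) = 490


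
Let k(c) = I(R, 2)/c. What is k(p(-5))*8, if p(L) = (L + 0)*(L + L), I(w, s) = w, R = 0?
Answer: 0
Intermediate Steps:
p(L) = 2*L² (p(L) = L*(2*L) = 2*L²)
k(c) = 0 (k(c) = 0/c = 0)
k(p(-5))*8 = 0*8 = 0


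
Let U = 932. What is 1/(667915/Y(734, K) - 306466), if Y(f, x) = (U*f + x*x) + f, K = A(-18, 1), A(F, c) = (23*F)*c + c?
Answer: -855391/262147590291 ≈ -3.2630e-6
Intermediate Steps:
A(F, c) = c + 23*F*c (A(F, c) = 23*F*c + c = c + 23*F*c)
K = -413 (K = 1*(1 + 23*(-18)) = 1*(1 - 414) = 1*(-413) = -413)
Y(f, x) = x² + 933*f (Y(f, x) = (932*f + x*x) + f = (932*f + x²) + f = (x² + 932*f) + f = x² + 933*f)
1/(667915/Y(734, K) - 306466) = 1/(667915/((-413)² + 933*734) - 306466) = 1/(667915/(170569 + 684822) - 306466) = 1/(667915/855391 - 306466) = 1/(-262147590291/855391) = -855391/262147590291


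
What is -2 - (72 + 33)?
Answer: -107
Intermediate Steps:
-2 - (72 + 33) = -2 - 1*105 = -2 - 105 = -107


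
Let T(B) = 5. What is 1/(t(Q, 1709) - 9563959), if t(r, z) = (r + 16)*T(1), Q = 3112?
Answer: -1/9548319 ≈ -1.0473e-7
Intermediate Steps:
t(r, z) = 80 + 5*r (t(r, z) = (r + 16)*5 = (16 + r)*5 = 80 + 5*r)
1/(t(Q, 1709) - 9563959) = 1/((80 + 5*3112) - 9563959) = 1/((80 + 15560) - 9563959) = 1/(15640 - 9563959) = 1/(-9548319) = -1/9548319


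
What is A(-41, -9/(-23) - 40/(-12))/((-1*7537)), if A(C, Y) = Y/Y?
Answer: -1/7537 ≈ -0.00013268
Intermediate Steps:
A(C, Y) = 1
A(-41, -9/(-23) - 40/(-12))/((-1*7537)) = 1/(-1*7537) = 1/(-7537) = 1*(-1/7537) = -1/7537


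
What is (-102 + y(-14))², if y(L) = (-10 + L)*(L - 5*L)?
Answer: 2090916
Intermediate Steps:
y(L) = -4*L*(-10 + L) (y(L) = (-10 + L)*(-4*L) = -4*L*(-10 + L))
(-102 + y(-14))² = (-102 + 4*(-14)*(10 - 1*(-14)))² = (-102 + 4*(-14)*(10 + 14))² = (-102 + 4*(-14)*24)² = (-102 - 1344)² = (-1446)² = 2090916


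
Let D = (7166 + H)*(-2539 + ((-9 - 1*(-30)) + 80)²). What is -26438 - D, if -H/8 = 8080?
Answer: 440339350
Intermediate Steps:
H = -64640 (H = -8*8080 = -64640)
D = -440365788 (D = (7166 - 64640)*(-2539 + ((-9 - 1*(-30)) + 80)²) = -57474*(-2539 + ((-9 + 30) + 80)²) = -57474*(-2539 + (21 + 80)²) = -57474*(-2539 + 101²) = -57474*(-2539 + 10201) = -57474*7662 = -440365788)
-26438 - D = -26438 - 1*(-440365788) = -26438 + 440365788 = 440339350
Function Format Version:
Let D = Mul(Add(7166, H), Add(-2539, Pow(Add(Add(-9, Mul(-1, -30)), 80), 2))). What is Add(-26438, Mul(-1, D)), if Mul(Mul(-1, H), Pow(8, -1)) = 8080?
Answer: 440339350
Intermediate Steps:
H = -64640 (H = Mul(-8, 8080) = -64640)
D = -440365788 (D = Mul(Add(7166, -64640), Add(-2539, Pow(Add(Add(-9, Mul(-1, -30)), 80), 2))) = Mul(-57474, Add(-2539, Pow(Add(Add(-9, 30), 80), 2))) = Mul(-57474, Add(-2539, Pow(Add(21, 80), 2))) = Mul(-57474, Add(-2539, Pow(101, 2))) = Mul(-57474, Add(-2539, 10201)) = Mul(-57474, 7662) = -440365788)
Add(-26438, Mul(-1, D)) = Add(-26438, Mul(-1, -440365788)) = Add(-26438, 440365788) = 440339350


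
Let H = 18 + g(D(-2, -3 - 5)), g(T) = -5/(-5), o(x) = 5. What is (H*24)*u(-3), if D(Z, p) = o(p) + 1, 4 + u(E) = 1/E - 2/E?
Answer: -1672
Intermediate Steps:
u(E) = -4 - 1/E (u(E) = -4 + (1/E - 2/E) = -4 - 1/E)
D(Z, p) = 6 (D(Z, p) = 5 + 1 = 6)
g(T) = 1 (g(T) = -5*(-⅕) = 1)
H = 19 (H = 18 + 1 = 19)
(H*24)*u(-3) = (19*24)*(-4 - 1/(-3)) = 456*(-4 - 1*(-⅓)) = 456*(-4 + ⅓) = 456*(-11/3) = -1672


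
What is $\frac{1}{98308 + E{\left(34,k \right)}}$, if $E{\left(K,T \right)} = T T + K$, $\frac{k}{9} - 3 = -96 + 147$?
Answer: $\frac{1}{334538} \approx 2.9892 \cdot 10^{-6}$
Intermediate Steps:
$k = 486$ ($k = 27 + 9 \left(-96 + 147\right) = 27 + 9 \cdot 51 = 27 + 459 = 486$)
$E{\left(K,T \right)} = K + T^{2}$ ($E{\left(K,T \right)} = T^{2} + K = K + T^{2}$)
$\frac{1}{98308 + E{\left(34,k \right)}} = \frac{1}{98308 + \left(34 + 486^{2}\right)} = \frac{1}{98308 + \left(34 + 236196\right)} = \frac{1}{98308 + 236230} = \frac{1}{334538}$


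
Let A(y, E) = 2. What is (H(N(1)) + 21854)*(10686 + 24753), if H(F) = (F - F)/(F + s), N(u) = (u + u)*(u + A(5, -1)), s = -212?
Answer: 774483906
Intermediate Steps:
N(u) = 2*u*(2 + u) (N(u) = (u + u)*(u + 2) = (2*u)*(2 + u) = 2*u*(2 + u))
H(F) = 0 (H(F) = (F - F)/(F - 212) = 0/(-212 + F) = 0)
(H(N(1)) + 21854)*(10686 + 24753) = (0 + 21854)*(10686 + 24753) = 21854*35439 = 774483906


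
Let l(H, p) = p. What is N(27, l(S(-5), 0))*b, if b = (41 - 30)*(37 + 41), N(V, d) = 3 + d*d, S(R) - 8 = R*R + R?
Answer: 2574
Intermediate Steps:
S(R) = 8 + R + R**2 (S(R) = 8 + (R*R + R) = 8 + (R**2 + R) = 8 + (R + R**2) = 8 + R + R**2)
N(V, d) = 3 + d**2
b = 858 (b = 11*78 = 858)
N(27, l(S(-5), 0))*b = (3 + 0**2)*858 = (3 + 0)*858 = 3*858 = 2574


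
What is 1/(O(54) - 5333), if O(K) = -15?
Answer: -1/5348 ≈ -0.00018699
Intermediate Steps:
1/(O(54) - 5333) = 1/(-15 - 5333) = 1/(-5348) = -1/5348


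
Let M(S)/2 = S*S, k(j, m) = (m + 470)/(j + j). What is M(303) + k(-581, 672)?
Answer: 106681487/581 ≈ 1.8362e+5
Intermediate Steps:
k(j, m) = (470 + m)/(2*j) (k(j, m) = (470 + m)/((2*j)) = (470 + m)*(1/(2*j)) = (470 + m)/(2*j))
M(S) = 2*S² (M(S) = 2*(S*S) = 2*S²)
M(303) + k(-581, 672) = 2*303² + (½)*(470 + 672)/(-581) = 2*91809 + (½)*(-1/581)*1142 = 183618 - 571/581 = 106681487/581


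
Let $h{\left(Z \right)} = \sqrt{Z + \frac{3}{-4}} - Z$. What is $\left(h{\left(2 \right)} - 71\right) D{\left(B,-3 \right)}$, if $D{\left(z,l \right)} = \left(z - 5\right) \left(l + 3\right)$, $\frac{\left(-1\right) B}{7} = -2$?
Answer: $0$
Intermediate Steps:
$B = 14$ ($B = \left(-7\right) \left(-2\right) = 14$)
$D{\left(z,l \right)} = \left(-5 + z\right) \left(3 + l\right)$
$h{\left(Z \right)} = \sqrt{- \frac{3}{4} + Z} - Z$ ($h{\left(Z \right)} = \sqrt{Z + 3 \left(- \frac{1}{4}\right)} - Z = \sqrt{Z - \frac{3}{4}} - Z = \sqrt{- \frac{3}{4} + Z} - Z$)
$\left(h{\left(2 \right)} - 71\right) D{\left(B,-3 \right)} = \left(\left(\frac{\sqrt{-3 + 4 \cdot 2}}{2} - 2\right) - 71\right) \left(-15 - -15 + 3 \cdot 14 - 42\right) = \left(\left(\frac{\sqrt{-3 + 8}}{2} - 2\right) - 71\right) \left(-15 + 15 + 42 - 42\right) = \left(\left(\frac{\sqrt{5}}{2} - 2\right) - 71\right) 0 = \left(\left(-2 + \frac{\sqrt{5}}{2}\right) - 71\right) 0 = \left(-73 + \frac{\sqrt{5}}{2}\right) 0 = 0$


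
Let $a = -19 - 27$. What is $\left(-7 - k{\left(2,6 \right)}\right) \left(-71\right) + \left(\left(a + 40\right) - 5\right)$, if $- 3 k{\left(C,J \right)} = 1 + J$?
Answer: $\frac{961}{3} \approx 320.33$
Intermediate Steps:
$k{\left(C,J \right)} = - \frac{1}{3} - \frac{J}{3}$ ($k{\left(C,J \right)} = - \frac{1 + J}{3} = - \frac{1}{3} - \frac{J}{3}$)
$a = -46$ ($a = -19 - 27 = -46$)
$\left(-7 - k{\left(2,6 \right)}\right) \left(-71\right) + \left(\left(a + 40\right) - 5\right) = \left(-7 - \left(- \frac{1}{3} - 2\right)\right) \left(-71\right) + \left(\left(-46 + 40\right) - 5\right) = \left(-7 - \left(- \frac{1}{3} - 2\right)\right) \left(-71\right) - 11 = \left(-7 - - \frac{7}{3}\right) \left(-71\right) - 11 = \left(-7 + \frac{7}{3}\right) \left(-71\right) - 11 = \left(- \frac{14}{3}\right) \left(-71\right) - 11 = \frac{994}{3} - 11 = \frac{961}{3}$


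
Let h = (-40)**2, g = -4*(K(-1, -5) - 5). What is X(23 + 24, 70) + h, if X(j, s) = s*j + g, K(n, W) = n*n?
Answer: 4906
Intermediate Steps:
K(n, W) = n**2
g = 16 (g = -4*((-1)**2 - 5) = -4*(1 - 5) = -4*(-4) = 16)
h = 1600
X(j, s) = 16 + j*s (X(j, s) = s*j + 16 = j*s + 16 = 16 + j*s)
X(23 + 24, 70) + h = (16 + (23 + 24)*70) + 1600 = (16 + 47*70) + 1600 = (16 + 3290) + 1600 = 3306 + 1600 = 4906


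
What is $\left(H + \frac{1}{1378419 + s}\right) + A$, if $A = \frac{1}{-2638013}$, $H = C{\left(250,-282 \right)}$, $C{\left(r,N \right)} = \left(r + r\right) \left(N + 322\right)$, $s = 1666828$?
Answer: $\frac{160668023483812766}{8033401174211} \approx 20000.0$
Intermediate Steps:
$C{\left(r,N \right)} = 2 r \left(322 + N\right)$
$H = 20000$ ($H = 2 \cdot 250 \left(322 - 282\right) = 2 \cdot 250 \cdot 40 = 20000$)
$A = - \frac{1}{2638013} \approx -3.7907 \cdot 10^{-7}$
$\left(H + \frac{1}{1378419 + s}\right) + A = \left(20000 + \frac{1}{1378419 + 1666828}\right) - \frac{1}{2638013} = \left(20000 + \frac{1}{3045247}\right) - \frac{1}{2638013} = \frac{60904940001}{3045247} - \frac{1}{2638013} = \frac{160668023483812766}{8033401174211}$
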